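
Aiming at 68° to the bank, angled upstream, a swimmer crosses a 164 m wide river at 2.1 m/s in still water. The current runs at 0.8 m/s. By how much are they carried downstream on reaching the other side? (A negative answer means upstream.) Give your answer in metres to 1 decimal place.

Perpendicular speed = 1.947 m/s; crossing time = 164 / 1.947 = 84.228 s.
Net downstream speed = 0.013 m/s.
Drift = 0.013 × 84.228 = 1.122 m (downstream).

1.1 m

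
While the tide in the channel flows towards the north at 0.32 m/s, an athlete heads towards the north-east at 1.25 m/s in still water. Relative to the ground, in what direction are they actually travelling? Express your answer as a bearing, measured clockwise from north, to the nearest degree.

036°

Taking east as x and north as y: velocity relative to the water = (0.884, 0.884) m/s; the water relative to ground = (0.000, 0.320) m/s.
Velocity relative to ground = (0.884, 0.884) + (0.000, 0.320) = (0.884, 1.204) m/s.
Bearing = atan2(0.88, 1.20) = 36.29° clockwise from north.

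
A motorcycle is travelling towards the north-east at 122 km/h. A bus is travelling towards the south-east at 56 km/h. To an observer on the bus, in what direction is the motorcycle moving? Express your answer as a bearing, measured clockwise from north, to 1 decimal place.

Taking east as x and north as y: motorcycle velocity = (86.267, 86.267) km/h; bus velocity = (39.598, -39.598) km/h.
Velocity of motorcycle relative to bus = (86.267, 86.267) − (39.598, -39.598) = (46.669, 125.865) km/h.
Bearing = atan2(46.67, 125.87) = 20.34° clockwise from north.

020.3°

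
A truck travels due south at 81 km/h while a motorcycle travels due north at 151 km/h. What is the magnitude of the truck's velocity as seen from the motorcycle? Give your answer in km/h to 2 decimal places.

Taking east as x and north as y: truck velocity = (0.000, -81.000) km/h; motorcycle velocity = (0.000, 151.000) km/h.
Velocity of truck relative to motorcycle = (0.000, -81.000) − (0.000, 151.000) = (0.000, -232.000) km/h.
Magnitude = |(0.000, -232.000)| = 232.000 km/h.

232.00 km/h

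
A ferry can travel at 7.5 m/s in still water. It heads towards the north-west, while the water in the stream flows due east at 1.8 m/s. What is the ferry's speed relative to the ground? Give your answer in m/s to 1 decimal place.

Taking east as x and north as y: velocity relative to the water = (-5.303, 5.303) m/s; the water relative to ground = (1.800, 0.000) m/s.
Velocity relative to ground = (-5.303, 5.303) + (1.800, 0.000) = (-3.503, 5.303) m/s.
Speed = |(-3.503, 5.303)| = 6.356 m/s.

6.4 m/s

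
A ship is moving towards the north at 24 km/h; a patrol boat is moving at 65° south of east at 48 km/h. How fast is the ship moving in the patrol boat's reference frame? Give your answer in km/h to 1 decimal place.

Taking east as x and north as y: ship velocity = (0.000, 24.000) km/h; patrol boat velocity = (20.286, -43.503) km/h.
Velocity of ship relative to patrol boat = (0.000, 24.000) − (20.286, -43.503) = (-20.286, 67.503) km/h.
Magnitude = |(-20.286, 67.503)| = 70.485 km/h.

70.5 km/h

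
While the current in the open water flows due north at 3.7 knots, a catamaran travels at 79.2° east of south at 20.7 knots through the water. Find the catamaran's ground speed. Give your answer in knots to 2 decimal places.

20.33 knots

Taking east as x and north as y: velocity relative to the water = (20.333, -3.879) knots; the water relative to ground = (0.000, 3.700) knots.
Velocity relative to ground = (20.333, -3.879) + (0.000, 3.700) = (20.333, -0.179) knots.
Speed = |(20.333, -0.179)| = 20.334 knots.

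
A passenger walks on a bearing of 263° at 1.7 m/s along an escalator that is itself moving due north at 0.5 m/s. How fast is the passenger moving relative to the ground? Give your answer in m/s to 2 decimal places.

1.71 m/s

Taking east as x and north as y: escalator velocity = (0.000, 0.500) m/s; passenger velocity relative to escalator = (-1.687, -0.207) m/s.
Velocity relative to ground = (0.000, 0.500) + (-1.687, -0.207) = (-1.687, 0.293) m/s.
Speed = |(-1.687, 0.293)| = 1.713 m/s.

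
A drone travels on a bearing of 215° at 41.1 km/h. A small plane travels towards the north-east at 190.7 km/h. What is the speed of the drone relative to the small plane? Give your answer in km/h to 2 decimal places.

231.29 km/h

Taking east as x and north as y: drone velocity = (-23.574, -33.667) km/h; small plane velocity = (134.845, 134.845) km/h.
Velocity of drone relative to small plane = (-23.574, -33.667) − (134.845, 134.845) = (-158.419, -168.512) km/h.
Magnitude = |(-158.419, -168.512)| = 231.286 km/h.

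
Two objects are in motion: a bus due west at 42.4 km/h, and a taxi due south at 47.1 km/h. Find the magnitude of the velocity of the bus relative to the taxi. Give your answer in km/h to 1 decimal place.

Taking east as x and north as y: bus velocity = (-42.400, 0.000) km/h; taxi velocity = (0.000, -47.100) km/h.
Velocity of bus relative to taxi = (-42.400, 0.000) − (0.000, -47.100) = (-42.400, 47.100) km/h.
Magnitude = |(-42.400, 47.100)| = 63.373 km/h.

63.4 km/h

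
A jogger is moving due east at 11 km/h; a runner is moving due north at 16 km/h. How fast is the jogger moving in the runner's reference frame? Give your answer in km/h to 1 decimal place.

19.4 km/h

Taking east as x and north as y: jogger velocity = (11.000, 0.000) km/h; runner velocity = (0.000, 16.000) km/h.
Velocity of jogger relative to runner = (11.000, 0.000) − (0.000, 16.000) = (11.000, -16.000) km/h.
Magnitude = |(11.000, -16.000)| = 19.416 km/h.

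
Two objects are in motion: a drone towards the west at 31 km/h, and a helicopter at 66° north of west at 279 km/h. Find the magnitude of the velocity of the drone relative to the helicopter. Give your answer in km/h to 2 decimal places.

Taking east as x and north as y: drone velocity = (-31.000, 0.000) km/h; helicopter velocity = (-113.480, 254.879) km/h.
Velocity of drone relative to helicopter = (-31.000, 0.000) − (-113.480, 254.879) = (82.480, -254.879) km/h.
Magnitude = |(82.480, -254.879)| = 267.892 km/h.

267.89 km/h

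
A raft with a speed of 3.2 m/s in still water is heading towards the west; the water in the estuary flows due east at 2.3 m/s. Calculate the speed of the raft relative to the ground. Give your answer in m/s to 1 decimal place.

0.9 m/s

Taking east as x and north as y: velocity relative to the water = (-3.200, 0.000) m/s; the water relative to ground = (2.300, 0.000) m/s.
Velocity relative to ground = (-3.200, 0.000) + (2.300, 0.000) = (-0.900, 0.000) m/s.
Speed = |(-0.900, 0.000)| = 0.900 m/s.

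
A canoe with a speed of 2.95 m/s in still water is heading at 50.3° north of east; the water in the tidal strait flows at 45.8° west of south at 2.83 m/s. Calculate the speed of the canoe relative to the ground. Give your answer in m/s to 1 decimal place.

0.3 m/s

Taking east as x and north as y: velocity relative to the water = (1.884, 2.270) m/s; the water relative to ground = (-2.029, -1.973) m/s.
Velocity relative to ground = (1.884, 2.270) + (-2.029, -1.973) = (-0.144, 0.297) m/s.
Speed = |(-0.144, 0.297)| = 0.330 m/s.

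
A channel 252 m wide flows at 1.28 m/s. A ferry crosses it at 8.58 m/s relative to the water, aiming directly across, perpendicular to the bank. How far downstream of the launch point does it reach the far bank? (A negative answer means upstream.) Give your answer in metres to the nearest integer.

38 m

Perpendicular speed = 8.580 m/s; crossing time = 252 / 8.580 = 29.371 s.
Net downstream speed = 1.280 m/s.
Drift = 1.280 × 29.371 = 37.594 m (downstream).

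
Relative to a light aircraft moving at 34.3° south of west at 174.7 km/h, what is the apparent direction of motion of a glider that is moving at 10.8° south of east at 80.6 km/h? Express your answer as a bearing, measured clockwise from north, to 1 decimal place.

Taking east as x and north as y: glider velocity = (79.172, -15.103) km/h; light aircraft velocity = (-144.319, -98.448) km/h.
Velocity of glider relative to light aircraft = (79.172, -15.103) − (-144.319, -98.448) = (223.492, 83.345) km/h.
Bearing = atan2(223.49, 83.35) = 69.55° clockwise from north.

069.5°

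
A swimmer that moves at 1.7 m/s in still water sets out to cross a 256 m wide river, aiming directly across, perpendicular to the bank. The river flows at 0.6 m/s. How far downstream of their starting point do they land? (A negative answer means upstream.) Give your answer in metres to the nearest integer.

90 m

Perpendicular speed = 1.700 m/s; crossing time = 256 / 1.700 = 150.588 s.
Net downstream speed = 0.600 m/s.
Drift = 0.600 × 150.588 = 90.353 m (downstream).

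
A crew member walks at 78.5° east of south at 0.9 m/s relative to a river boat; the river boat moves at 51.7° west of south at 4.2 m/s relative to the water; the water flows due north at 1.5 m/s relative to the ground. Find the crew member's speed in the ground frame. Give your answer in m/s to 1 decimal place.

2.7 m/s

In east/north components (m/s): crew member relative to river boat = (0.882, -0.179); river boat relative to water = (-3.296, -2.603); water relative to ground = (0.000, 1.500).
Sum = (-2.414, -1.283) m/s.
Speed = |(-2.414, -1.283)| = 2.734 m/s.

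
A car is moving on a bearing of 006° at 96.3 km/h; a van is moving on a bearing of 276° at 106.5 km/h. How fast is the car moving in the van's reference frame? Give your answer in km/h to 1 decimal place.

143.6 km/h

Taking east as x and north as y: car velocity = (10.066, 95.772) km/h; van velocity = (-105.917, 11.132) km/h.
Velocity of car relative to van = (10.066, 95.772) − (-105.917, 11.132) = (115.983, 84.640) km/h.
Magnitude = |(115.983, 84.640)| = 143.583 km/h.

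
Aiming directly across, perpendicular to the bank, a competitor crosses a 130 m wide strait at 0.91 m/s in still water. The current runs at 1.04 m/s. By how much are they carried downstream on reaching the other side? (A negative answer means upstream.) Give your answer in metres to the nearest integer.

Perpendicular speed = 0.910 m/s; crossing time = 130 / 0.910 = 142.857 s.
Net downstream speed = 1.040 m/s.
Drift = 1.040 × 142.857 = 148.571 m (downstream).

149 m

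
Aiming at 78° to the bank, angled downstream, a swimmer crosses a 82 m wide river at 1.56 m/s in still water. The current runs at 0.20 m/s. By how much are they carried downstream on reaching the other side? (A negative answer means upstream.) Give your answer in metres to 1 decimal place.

Perpendicular speed = 1.526 m/s; crossing time = 82 / 1.526 = 53.738 s.
Net downstream speed = 0.524 m/s.
Drift = 0.524 × 53.738 = 28.177 m (downstream).

28.2 m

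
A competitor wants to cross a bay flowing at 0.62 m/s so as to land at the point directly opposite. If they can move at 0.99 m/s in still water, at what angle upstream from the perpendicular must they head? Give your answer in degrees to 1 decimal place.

38.8°

To cancel the current, the upstream component of the competitor's velocity must equal the flow: 0.99 sin θ = 0.62.
sin θ = 0.62 / 0.99 = 0.6263.
θ = arcsin(0.6263) = 38.775°.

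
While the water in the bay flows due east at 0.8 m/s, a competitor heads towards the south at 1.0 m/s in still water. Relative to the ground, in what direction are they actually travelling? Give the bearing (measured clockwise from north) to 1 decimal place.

Taking east as x and north as y: velocity relative to the water = (0.000, -1.000) m/s; the water relative to ground = (0.800, 0.000) m/s.
Velocity relative to ground = (0.000, -1.000) + (0.800, 0.000) = (0.800, -1.000) m/s.
Bearing = atan2(0.80, -1.00) = 141.34° clockwise from north.

141.3°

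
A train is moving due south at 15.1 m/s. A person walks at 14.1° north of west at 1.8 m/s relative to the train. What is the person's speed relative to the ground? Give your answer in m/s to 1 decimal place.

Taking east as x and north as y: train velocity = (0.000, -15.100) m/s; person velocity relative to train = (-1.746, 0.439) m/s.
Velocity relative to ground = (0.000, -15.100) + (-1.746, 0.439) = (-1.746, -14.661) m/s.
Speed = |(-1.746, -14.661)| = 14.765 m/s.

14.8 m/s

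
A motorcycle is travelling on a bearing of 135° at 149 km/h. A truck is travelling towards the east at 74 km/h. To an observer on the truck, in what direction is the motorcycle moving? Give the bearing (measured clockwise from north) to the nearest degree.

163°

Taking east as x and north as y: motorcycle velocity = (105.359, -105.359) km/h; truck velocity = (74.000, 0.000) km/h.
Velocity of motorcycle relative to truck = (105.359, -105.359) − (74.000, 0.000) = (31.359, -105.359) km/h.
Bearing = atan2(31.36, -105.36) = 163.42° clockwise from north.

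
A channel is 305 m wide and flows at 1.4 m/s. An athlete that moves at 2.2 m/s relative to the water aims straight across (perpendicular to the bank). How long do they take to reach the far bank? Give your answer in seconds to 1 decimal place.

The component of the athlete's velocity perpendicular to the bank is 2.2 m/s.
The current is parallel to the bank, so it does not affect the crossing time.
Time = 305 / 2.200 = 138.636 s.

138.6 s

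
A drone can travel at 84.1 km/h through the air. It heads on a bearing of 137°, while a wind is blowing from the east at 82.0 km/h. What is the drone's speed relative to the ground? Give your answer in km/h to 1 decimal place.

66.3 km/h

Taking east as x and north as y: velocity relative to the air = (57.356, -61.507) km/h; the air relative to ground = (-82.000, 0.000) km/h.
Velocity relative to ground = (57.356, -61.507) + (-82.000, 0.000) = (-24.644, -61.507) km/h.
Speed = |(-24.644, -61.507)| = 66.260 km/h.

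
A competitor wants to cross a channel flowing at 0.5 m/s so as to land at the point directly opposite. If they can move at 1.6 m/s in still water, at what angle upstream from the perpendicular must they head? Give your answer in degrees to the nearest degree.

18°

To cancel the current, the upstream component of the competitor's velocity must equal the flow: 1.6 sin θ = 0.5.
sin θ = 0.5 / 1.6 = 0.3125.
θ = arcsin(0.3125) = 18.210°.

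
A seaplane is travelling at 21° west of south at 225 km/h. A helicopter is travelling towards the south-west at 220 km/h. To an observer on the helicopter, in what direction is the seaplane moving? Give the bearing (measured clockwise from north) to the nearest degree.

126°

Taking east as x and north as y: seaplane velocity = (-80.633, -210.056) km/h; helicopter velocity = (-155.563, -155.563) km/h.
Velocity of seaplane relative to helicopter = (-80.633, -210.056) − (-155.563, -155.563) = (74.931, -54.492) km/h.
Bearing = atan2(74.93, -54.49) = 126.03° clockwise from north.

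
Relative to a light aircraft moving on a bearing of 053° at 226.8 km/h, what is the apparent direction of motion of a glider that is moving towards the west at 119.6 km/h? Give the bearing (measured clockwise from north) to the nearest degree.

246°

Taking east as x and north as y: glider velocity = (-119.600, 0.000) km/h; light aircraft velocity = (181.131, 136.492) km/h.
Velocity of glider relative to light aircraft = (-119.600, 0.000) − (181.131, 136.492) = (-300.731, -136.492) km/h.
Bearing = atan2(-300.73, -136.49) = 245.59° clockwise from north.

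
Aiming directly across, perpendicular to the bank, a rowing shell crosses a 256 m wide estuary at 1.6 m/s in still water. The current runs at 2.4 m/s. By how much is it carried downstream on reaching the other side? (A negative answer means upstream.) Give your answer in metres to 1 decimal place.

Perpendicular speed = 1.600 m/s; crossing time = 256 / 1.600 = 160.000 s.
Net downstream speed = 2.400 m/s.
Drift = 2.400 × 160.000 = 384.000 m (downstream).

384.0 m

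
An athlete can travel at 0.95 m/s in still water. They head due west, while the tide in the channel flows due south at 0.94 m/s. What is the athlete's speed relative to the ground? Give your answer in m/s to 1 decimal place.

Taking east as x and north as y: velocity relative to the water = (-0.950, 0.000) m/s; the water relative to ground = (0.000, -0.940) m/s.
Velocity relative to ground = (-0.950, 0.000) + (0.000, -0.940) = (-0.950, -0.940) m/s.
Speed = |(-0.950, -0.940)| = 1.336 m/s.

1.3 m/s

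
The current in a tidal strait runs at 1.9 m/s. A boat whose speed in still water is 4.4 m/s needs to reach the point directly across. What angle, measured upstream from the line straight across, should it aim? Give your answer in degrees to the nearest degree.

26°

To cancel the current, the upstream component of the boat's velocity must equal the flow: 4.4 sin θ = 1.9.
sin θ = 1.9 / 4.4 = 0.4318.
θ = arcsin(0.4318) = 25.583°.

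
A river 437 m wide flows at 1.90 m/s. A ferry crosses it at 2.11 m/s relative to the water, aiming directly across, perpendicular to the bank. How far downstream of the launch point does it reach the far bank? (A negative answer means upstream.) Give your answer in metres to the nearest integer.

Perpendicular speed = 2.110 m/s; crossing time = 437 / 2.110 = 207.109 s.
Net downstream speed = 1.900 m/s.
Drift = 1.900 × 207.109 = 393.507 m (downstream).

394 m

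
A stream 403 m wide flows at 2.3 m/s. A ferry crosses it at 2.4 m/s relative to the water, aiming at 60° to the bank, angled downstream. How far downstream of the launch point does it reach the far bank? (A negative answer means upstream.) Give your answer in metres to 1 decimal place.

678.6 m

Perpendicular speed = 2.078 m/s; crossing time = 403 / 2.078 = 193.893 s.
Net downstream speed = 3.500 m/s.
Drift = 3.500 × 193.893 = 678.627 m (downstream).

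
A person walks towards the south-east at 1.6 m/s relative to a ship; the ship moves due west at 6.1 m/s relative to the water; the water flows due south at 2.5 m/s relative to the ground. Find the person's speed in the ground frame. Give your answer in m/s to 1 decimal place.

In east/north components (m/s): person relative to ship = (1.131, -1.131); ship relative to water = (-6.100, 0.000); water relative to ground = (0.000, -2.500).
Sum = (-4.969, -3.631) m/s.
Speed = |(-4.969, -3.631)| = 6.154 m/s.

6.2 m/s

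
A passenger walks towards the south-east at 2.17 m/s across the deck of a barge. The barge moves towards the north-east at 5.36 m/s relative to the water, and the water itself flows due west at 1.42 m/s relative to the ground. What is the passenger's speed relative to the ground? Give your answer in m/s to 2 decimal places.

4.51 m/s

In east/north components (m/s): passenger relative to barge = (1.534, -1.534); barge relative to water = (3.790, 3.790); water relative to ground = (-1.420, 0.000).
Sum = (3.905, 2.256) m/s.
Speed = |(3.905, 2.256)| = 4.509 m/s.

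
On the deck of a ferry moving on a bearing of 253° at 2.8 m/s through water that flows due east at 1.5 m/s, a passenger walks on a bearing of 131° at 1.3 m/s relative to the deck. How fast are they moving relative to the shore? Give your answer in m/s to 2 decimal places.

1.68 m/s

In east/north components (m/s): passenger relative to ferry = (0.981, -0.853); ferry relative to water = (-2.678, -0.819); water relative to ground = (1.500, 0.000).
Sum = (-0.197, -1.672) m/s.
Speed = |(-0.197, -1.672)| = 1.683 m/s.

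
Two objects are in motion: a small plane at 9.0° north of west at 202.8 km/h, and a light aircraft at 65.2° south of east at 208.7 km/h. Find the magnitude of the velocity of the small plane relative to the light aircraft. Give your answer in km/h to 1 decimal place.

Taking east as x and north as y: small plane velocity = (-200.303, 31.725) km/h; light aircraft velocity = (87.540, -189.453) km/h.
Velocity of small plane relative to light aircraft = (-200.303, 31.725) − (87.540, -189.453) = (-287.843, 221.178) km/h.
Magnitude = |(-287.843, 221.178)| = 363.006 km/h.

363.0 km/h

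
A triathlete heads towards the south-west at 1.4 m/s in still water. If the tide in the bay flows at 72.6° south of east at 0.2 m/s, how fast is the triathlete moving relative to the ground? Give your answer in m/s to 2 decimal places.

Taking east as x and north as y: velocity relative to the water = (-0.990, -0.990) m/s; the water relative to ground = (0.060, -0.191) m/s.
Velocity relative to ground = (-0.990, -0.990) + (0.060, -0.191) = (-0.930, -1.181) m/s.
Speed = |(-0.930, -1.181)| = 1.503 m/s.

1.50 m/s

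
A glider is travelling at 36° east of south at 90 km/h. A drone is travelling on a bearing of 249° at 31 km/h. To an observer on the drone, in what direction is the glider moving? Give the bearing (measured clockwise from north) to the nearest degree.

Taking east as x and north as y: glider velocity = (52.901, -72.812) km/h; drone velocity = (-28.941, -11.109) km/h.
Velocity of glider relative to drone = (52.901, -72.812) − (-28.941, -11.109) = (81.842, -61.702) km/h.
Bearing = atan2(81.84, -61.70) = 127.01° clockwise from north.

127°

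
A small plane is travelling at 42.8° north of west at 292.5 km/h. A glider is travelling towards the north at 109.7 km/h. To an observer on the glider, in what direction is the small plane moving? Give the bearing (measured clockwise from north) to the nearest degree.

Taking east as x and north as y: small plane velocity = (-214.616, 198.737) km/h; glider velocity = (0.000, 109.700) km/h.
Velocity of small plane relative to glider = (-214.616, 198.737) − (0.000, 109.700) = (-214.616, 89.037) km/h.
Bearing = atan2(-214.62, 89.04) = 292.53° clockwise from north.

293°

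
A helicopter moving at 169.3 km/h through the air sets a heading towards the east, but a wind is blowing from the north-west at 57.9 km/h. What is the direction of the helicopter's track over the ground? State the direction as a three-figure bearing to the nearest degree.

Taking east as x and north as y: velocity relative to the air = (169.300, 0.000) km/h; the air relative to ground = (40.941, -40.941) km/h.
Velocity relative to ground = (169.300, 0.000) + (40.941, -40.941) = (210.241, -40.941) km/h.
Bearing = atan2(210.24, -40.94) = 101.02° clockwise from north.

101°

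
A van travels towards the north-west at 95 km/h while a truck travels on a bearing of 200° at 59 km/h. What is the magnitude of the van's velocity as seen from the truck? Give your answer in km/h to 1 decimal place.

Taking east as x and north as y: van velocity = (-67.175, 67.175) km/h; truck velocity = (-20.179, -55.442) km/h.
Velocity of van relative to truck = (-67.175, 67.175) − (-20.179, -55.442) = (-46.996, 122.617) km/h.
Magnitude = |(-46.996, 122.617)| = 131.315 km/h.

131.3 km/h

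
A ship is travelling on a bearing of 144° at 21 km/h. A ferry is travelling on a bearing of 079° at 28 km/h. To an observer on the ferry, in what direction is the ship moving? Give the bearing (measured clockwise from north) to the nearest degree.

Taking east as x and north as y: ship velocity = (12.343, -16.989) km/h; ferry velocity = (27.486, 5.343) km/h.
Velocity of ship relative to ferry = (12.343, -16.989) − (27.486, 5.343) = (-15.142, -22.332) km/h.
Bearing = atan2(-15.14, -22.33) = 214.14° clockwise from north.

214°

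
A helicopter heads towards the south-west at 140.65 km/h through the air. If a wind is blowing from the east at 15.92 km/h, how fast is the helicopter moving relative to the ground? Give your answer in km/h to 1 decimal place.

152.3 km/h

Taking east as x and north as y: velocity relative to the air = (-99.455, -99.455) km/h; the air relative to ground = (-15.920, 0.000) km/h.
Velocity relative to ground = (-99.455, -99.455) + (-15.920, 0.000) = (-115.375, -99.455) km/h.
Speed = |(-115.375, -99.455)| = 152.324 km/h.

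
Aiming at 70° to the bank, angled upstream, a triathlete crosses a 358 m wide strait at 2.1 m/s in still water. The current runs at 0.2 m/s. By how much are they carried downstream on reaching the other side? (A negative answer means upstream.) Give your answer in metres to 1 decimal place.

-94.0 m

Perpendicular speed = 1.973 m/s; crossing time = 358 / 1.973 = 181.417 s.
Net downstream speed = -0.518 m/s.
Drift = -0.518 × 181.417 = -94.018 m (upstream).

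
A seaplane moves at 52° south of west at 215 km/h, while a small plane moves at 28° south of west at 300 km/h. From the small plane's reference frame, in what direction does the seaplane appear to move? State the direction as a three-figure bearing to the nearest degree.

Taking east as x and north as y: seaplane velocity = (-132.367, -169.422) km/h; small plane velocity = (-264.884, -140.841) km/h.
Velocity of seaplane relative to small plane = (-132.367, -169.422) − (-264.884, -140.841) = (132.517, -28.581) km/h.
Bearing = atan2(132.52, -28.58) = 102.17° clockwise from north.

102°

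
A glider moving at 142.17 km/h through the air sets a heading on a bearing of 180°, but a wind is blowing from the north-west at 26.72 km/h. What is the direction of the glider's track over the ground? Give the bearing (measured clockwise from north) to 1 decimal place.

Taking east as x and north as y: velocity relative to the air = (0.000, -142.170) km/h; the air relative to ground = (18.894, -18.894) km/h.
Velocity relative to ground = (0.000, -142.170) + (18.894, -18.894) = (18.894, -161.064) km/h.
Bearing = atan2(18.89, -161.06) = 173.31° clockwise from north.

173.3°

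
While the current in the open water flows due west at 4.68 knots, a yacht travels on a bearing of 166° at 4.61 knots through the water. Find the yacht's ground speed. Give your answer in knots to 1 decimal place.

Taking east as x and north as y: velocity relative to the water = (1.115, -4.473) knots; the water relative to ground = (-4.680, 0.000) knots.
Velocity relative to ground = (1.115, -4.473) + (-4.680, 0.000) = (-3.565, -4.473) knots.
Speed = |(-3.565, -4.473)| = 5.720 knots.

5.7 knots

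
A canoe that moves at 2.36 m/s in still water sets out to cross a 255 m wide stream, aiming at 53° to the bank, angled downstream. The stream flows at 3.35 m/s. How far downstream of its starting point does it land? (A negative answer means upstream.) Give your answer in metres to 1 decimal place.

645.4 m

Perpendicular speed = 1.885 m/s; crossing time = 255 / 1.885 = 135.294 s.
Net downstream speed = 4.770 m/s.
Drift = 4.770 × 135.294 = 645.392 m (downstream).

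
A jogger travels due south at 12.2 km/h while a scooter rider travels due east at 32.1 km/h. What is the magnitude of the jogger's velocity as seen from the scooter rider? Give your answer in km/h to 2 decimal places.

Taking east as x and north as y: jogger velocity = (0.000, -12.200) km/h; scooter rider velocity = (32.100, 0.000) km/h.
Velocity of jogger relative to scooter rider = (0.000, -12.200) − (32.100, 0.000) = (-32.100, -12.200) km/h.
Magnitude = |(-32.100, -12.200)| = 34.340 km/h.

34.34 km/h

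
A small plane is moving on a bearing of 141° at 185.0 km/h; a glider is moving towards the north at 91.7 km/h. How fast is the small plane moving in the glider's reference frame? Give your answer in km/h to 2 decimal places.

Taking east as x and north as y: small plane velocity = (116.424, -143.772) km/h; glider velocity = (0.000, 91.700) km/h.
Velocity of small plane relative to glider = (116.424, -143.772) − (0.000, 91.700) = (116.424, -235.472) km/h.
Magnitude = |(116.424, -235.472)| = 262.682 km/h.

262.68 km/h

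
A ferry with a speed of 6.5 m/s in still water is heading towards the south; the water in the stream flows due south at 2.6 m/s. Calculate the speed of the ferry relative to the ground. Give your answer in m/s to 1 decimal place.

9.1 m/s

Taking east as x and north as y: velocity relative to the water = (0.000, -6.500) m/s; the water relative to ground = (0.000, -2.600) m/s.
Velocity relative to ground = (0.000, -6.500) + (0.000, -2.600) = (0.000, -9.100) m/s.
Speed = |(0.000, -9.100)| = 9.100 m/s.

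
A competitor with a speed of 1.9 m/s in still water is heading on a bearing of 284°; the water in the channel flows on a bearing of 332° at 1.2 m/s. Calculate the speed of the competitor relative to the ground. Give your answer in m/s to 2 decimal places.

Taking east as x and north as y: velocity relative to the water = (-1.844, 0.460) m/s; the water relative to ground = (-0.563, 1.060) m/s.
Velocity relative to ground = (-1.844, 0.460) + (-0.563, 1.060) = (-2.407, 1.519) m/s.
Speed = |(-2.407, 1.519)| = 2.846 m/s.

2.85 m/s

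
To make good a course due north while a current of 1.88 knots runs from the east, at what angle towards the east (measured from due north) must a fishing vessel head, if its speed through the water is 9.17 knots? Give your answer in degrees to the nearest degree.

12°

The current pushes perpendicular to the desired track; the heading must have a component into the current equal to 1.88 knots: 9.17 sin θ = 1.88.
sin θ = 0.2050, so θ = 11.830°.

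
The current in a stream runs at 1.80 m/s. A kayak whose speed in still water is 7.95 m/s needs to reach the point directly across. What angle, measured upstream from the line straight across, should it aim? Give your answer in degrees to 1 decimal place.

13.1°

To cancel the current, the upstream component of the kayak's velocity must equal the flow: 7.95 sin θ = 1.80.
sin θ = 1.80 / 7.95 = 0.2264.
θ = arcsin(0.2264) = 13.086°.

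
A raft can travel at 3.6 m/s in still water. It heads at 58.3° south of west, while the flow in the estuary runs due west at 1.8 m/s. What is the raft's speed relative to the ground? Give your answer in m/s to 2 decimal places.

4.80 m/s

Taking east as x and north as y: velocity relative to the water = (-1.892, -3.063) m/s; the water relative to ground = (-1.800, 0.000) m/s.
Velocity relative to ground = (-1.892, -3.063) + (-1.800, 0.000) = (-3.692, -3.063) m/s.
Speed = |(-3.692, -3.063)| = 4.797 m/s.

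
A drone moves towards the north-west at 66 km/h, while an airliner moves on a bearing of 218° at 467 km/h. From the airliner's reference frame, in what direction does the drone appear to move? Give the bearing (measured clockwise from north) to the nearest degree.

Taking east as x and north as y: drone velocity = (-46.669, 46.669) km/h; airliner velocity = (-287.514, -368.001) km/h.
Velocity of drone relative to airliner = (-46.669, 46.669) − (-287.514, -368.001) = (240.845, 414.670) km/h.
Bearing = atan2(240.84, 414.67) = 30.15° clockwise from north.

030°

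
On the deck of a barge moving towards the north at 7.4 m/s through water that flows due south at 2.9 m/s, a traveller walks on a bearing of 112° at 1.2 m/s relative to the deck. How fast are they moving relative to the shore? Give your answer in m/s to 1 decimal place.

In east/north components (m/s): traveller relative to barge = (1.113, -0.450); barge relative to water = (0.000, 7.400); water relative to ground = (0.000, -2.900).
Sum = (1.113, 4.050) m/s.
Speed = |(1.113, 4.050)| = 4.201 m/s.

4.2 m/s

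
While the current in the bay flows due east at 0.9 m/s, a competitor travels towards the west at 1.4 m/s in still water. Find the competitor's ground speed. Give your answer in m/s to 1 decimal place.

0.5 m/s

Taking east as x and north as y: velocity relative to the water = (-1.400, 0.000) m/s; the water relative to ground = (0.900, 0.000) m/s.
Velocity relative to ground = (-1.400, 0.000) + (0.900, 0.000) = (-0.500, 0.000) m/s.
Speed = |(-0.500, 0.000)| = 0.500 m/s.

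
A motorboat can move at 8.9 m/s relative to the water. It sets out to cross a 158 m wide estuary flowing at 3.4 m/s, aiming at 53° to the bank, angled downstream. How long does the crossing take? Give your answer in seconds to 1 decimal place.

22.2 s

The component of the motorboat's velocity perpendicular to the bank is 8.9 × sin 53° = 7.108 m/s.
The current is parallel to the bank, so it does not affect the crossing time.
Time = 158 / 7.108 = 22.229 s.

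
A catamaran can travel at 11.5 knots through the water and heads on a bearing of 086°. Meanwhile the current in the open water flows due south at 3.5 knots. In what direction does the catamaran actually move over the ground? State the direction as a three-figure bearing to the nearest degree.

Taking east as x and north as y: velocity relative to the water = (11.472, 0.802) knots; the water relative to ground = (0.000, -3.500) knots.
Velocity relative to ground = (11.472, 0.802) + (0.000, -3.500) = (11.472, -2.698) knots.
Bearing = atan2(11.47, -2.70) = 103.23° clockwise from north.

103°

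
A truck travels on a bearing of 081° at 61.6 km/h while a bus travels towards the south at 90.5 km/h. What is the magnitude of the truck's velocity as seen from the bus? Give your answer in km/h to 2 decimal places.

Taking east as x and north as y: truck velocity = (60.842, 9.636) km/h; bus velocity = (0.000, -90.500) km/h.
Velocity of truck relative to bus = (60.842, 9.636) − (0.000, -90.500) = (60.842, 100.136) km/h.
Magnitude = |(60.842, 100.136)| = 117.171 km/h.

117.17 km/h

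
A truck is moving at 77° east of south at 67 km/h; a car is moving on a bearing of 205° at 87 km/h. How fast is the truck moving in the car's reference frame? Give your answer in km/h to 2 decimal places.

Taking east as x and north as y: truck velocity = (65.283, -15.072) km/h; car velocity = (-36.768, -78.849) km/h.
Velocity of truck relative to car = (65.283, -15.072) − (-36.768, -78.849) = (102.051, 63.777) km/h.
Magnitude = |(102.051, 63.777)| = 120.340 km/h.

120.34 km/h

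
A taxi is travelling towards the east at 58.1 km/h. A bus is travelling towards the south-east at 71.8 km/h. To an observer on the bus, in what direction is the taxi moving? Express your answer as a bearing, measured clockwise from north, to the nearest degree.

Taking east as x and north as y: taxi velocity = (58.100, 0.000) km/h; bus velocity = (50.770, -50.770) km/h.
Velocity of taxi relative to bus = (58.100, 0.000) − (50.770, -50.770) = (7.330, 50.770) km/h.
Bearing = atan2(7.33, 50.77) = 8.22° clockwise from north.

008°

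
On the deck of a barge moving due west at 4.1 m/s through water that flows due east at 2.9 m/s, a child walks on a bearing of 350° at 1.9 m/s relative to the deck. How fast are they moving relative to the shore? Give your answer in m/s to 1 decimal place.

2.4 m/s

In east/north components (m/s): child relative to barge = (-0.330, 1.871); barge relative to water = (-4.100, 0.000); water relative to ground = (2.900, 0.000).
Sum = (-1.530, 1.871) m/s.
Speed = |(-1.530, 1.871)| = 2.417 m/s.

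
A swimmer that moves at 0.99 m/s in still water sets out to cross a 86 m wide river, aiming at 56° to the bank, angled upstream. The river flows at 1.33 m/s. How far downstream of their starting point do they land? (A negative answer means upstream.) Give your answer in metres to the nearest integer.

81 m

Perpendicular speed = 0.821 m/s; crossing time = 86 / 0.821 = 104.783 s.
Net downstream speed = 0.776 m/s.
Drift = 0.776 × 104.783 = 81.353 m (downstream).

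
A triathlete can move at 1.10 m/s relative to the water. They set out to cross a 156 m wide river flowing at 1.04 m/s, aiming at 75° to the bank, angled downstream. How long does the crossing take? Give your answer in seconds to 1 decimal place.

146.8 s

The component of the triathlete's velocity perpendicular to the bank is 1.10 × sin 75° = 1.063 m/s.
The current is parallel to the bank, so it does not affect the crossing time.
Time = 156 / 1.063 = 146.821 s.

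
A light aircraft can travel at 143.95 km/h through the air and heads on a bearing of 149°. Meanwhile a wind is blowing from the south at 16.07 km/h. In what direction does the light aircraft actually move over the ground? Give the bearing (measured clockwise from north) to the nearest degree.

Taking east as x and north as y: velocity relative to the air = (74.140, -123.389) km/h; the air relative to ground = (0.000, 16.070) km/h.
Velocity relative to ground = (74.140, -123.389) + (0.000, 16.070) = (74.140, -107.319) km/h.
Bearing = atan2(74.14, -107.32) = 145.36° clockwise from north.

145°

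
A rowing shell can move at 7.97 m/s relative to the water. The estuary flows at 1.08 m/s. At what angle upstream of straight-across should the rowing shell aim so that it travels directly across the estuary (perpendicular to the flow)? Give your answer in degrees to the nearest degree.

To cancel the current, the upstream component of the rowing shell's velocity must equal the flow: 7.97 sin θ = 1.08.
sin θ = 1.08 / 7.97 = 0.1355.
θ = arcsin(0.1355) = 7.788°.

8°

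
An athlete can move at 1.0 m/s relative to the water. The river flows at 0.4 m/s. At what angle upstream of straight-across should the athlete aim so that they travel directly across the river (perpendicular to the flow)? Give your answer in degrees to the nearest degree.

24°

To cancel the current, the upstream component of the athlete's velocity must equal the flow: 1.0 sin θ = 0.4.
sin θ = 0.4 / 1.0 = 0.4000.
θ = arcsin(0.4000) = 23.578°.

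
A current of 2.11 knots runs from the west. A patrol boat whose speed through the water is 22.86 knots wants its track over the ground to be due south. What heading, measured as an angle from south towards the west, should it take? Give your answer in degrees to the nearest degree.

The current pushes perpendicular to the desired track; the heading must have a component into the current equal to 2.11 knots: 22.86 sin θ = 2.11.
sin θ = 0.0923, so θ = 5.296°.

5°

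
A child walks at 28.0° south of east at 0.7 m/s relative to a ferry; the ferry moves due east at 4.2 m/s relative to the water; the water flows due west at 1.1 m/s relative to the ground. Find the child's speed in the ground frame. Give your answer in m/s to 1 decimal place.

3.7 m/s

In east/north components (m/s): child relative to ferry = (0.618, -0.329); ferry relative to water = (4.200, 0.000); water relative to ground = (-1.100, 0.000).
Sum = (3.718, -0.329) m/s.
Speed = |(3.718, -0.329)| = 3.733 m/s.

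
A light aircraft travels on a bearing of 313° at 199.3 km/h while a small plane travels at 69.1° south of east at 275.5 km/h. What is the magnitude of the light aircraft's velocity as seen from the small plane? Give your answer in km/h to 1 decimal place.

462.9 km/h

Taking east as x and north as y: light aircraft velocity = (-145.759, 135.922) km/h; small plane velocity = (98.281, -257.373) km/h.
Velocity of light aircraft relative to small plane = (-145.759, 135.922) − (98.281, -257.373) = (-244.040, 393.296) km/h.
Magnitude = |(-244.040, 393.296)| = 462.857 km/h.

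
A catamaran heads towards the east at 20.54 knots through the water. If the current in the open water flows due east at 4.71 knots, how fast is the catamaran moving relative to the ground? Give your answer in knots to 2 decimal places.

25.25 knots

Taking east as x and north as y: velocity relative to the water = (20.540, 0.000) knots; the water relative to ground = (4.710, 0.000) knots.
Velocity relative to ground = (20.540, 0.000) + (4.710, 0.000) = (25.250, 0.000) knots.
Speed = |(25.250, 0.000)| = 25.250 knots.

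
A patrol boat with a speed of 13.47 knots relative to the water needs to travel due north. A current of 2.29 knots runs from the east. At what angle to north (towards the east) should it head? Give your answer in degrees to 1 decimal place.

The current pushes perpendicular to the desired track; the heading must have a component into the current equal to 2.29 knots: 13.47 sin θ = 2.29.
sin θ = 0.1700, so θ = 9.788°.

9.8°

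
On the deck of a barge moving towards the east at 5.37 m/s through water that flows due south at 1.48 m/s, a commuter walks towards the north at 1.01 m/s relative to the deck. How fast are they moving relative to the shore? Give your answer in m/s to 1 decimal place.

In east/north components (m/s): commuter relative to barge = (0.000, 1.010); barge relative to water = (5.370, 0.000); water relative to ground = (0.000, -1.480).
Sum = (5.370, -0.470) m/s.
Speed = |(5.370, -0.470)| = 5.391 m/s.

5.4 m/s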